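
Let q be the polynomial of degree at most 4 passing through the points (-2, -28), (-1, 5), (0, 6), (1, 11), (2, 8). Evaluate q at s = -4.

-574

Using the Lagrange interpolation formula with nodes -2, -1, 0, 1, 2:
  L_0(s) = (s + 1)s(s - 1)(s - 2) / 24
  L_1(s) = (s + 2)s(s - 1)(s - 2) / -6
  L_2(s) = (s + 2)(s + 1)(s - 1)(s - 2) / 4
  L_3(s) = (s + 2)(s + 1)s(s - 2) / -6
  L_4(s) = (s + 2)(s + 1)s(s - 1) / 24
Then q(s) = -28·L_0(s) + 5·L_1(s) + 6·L_2(s) + 11·L_3(s) + 8·L_4(s).
Expanding and collecting terms gives q(s) = -2s^4 + 2s^3 + 4s^2 + s + 6.
Evaluating at s = -4: q(-4) = -574.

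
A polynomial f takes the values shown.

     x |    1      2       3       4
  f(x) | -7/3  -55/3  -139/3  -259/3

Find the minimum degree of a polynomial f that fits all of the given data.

Forward differences of the values at x = 1, 2, 3, 4:
  f  : -7/3  -55/3  -139/3  -259/3
  Δ  : -16  -28  -40
  Δ^2: -12  -12
  Δ^3: 0
The second differences are constant (-12) and nonzero, while all higher differences vanish, so the minimal degree is 2.

2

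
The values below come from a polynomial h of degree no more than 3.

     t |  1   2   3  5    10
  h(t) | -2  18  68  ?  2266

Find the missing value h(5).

The 4 known points determine the degree-3 polynomial uniquely.
Write h(t) = at^3 + bt^2 + ct + d. Substituting each data point gives a linear system:
  a + b + c + d = -2
  8a + 4b + 2c + d = 18
  27a + 9b + 3c + d = 68
  1000a + 100b + 10c + d = 2266
Solving the system yields a = 2, b = 3, c = -3, d = -4.
So h(t) = 2t^3 + 3t^2 - 3t - 4.
Then h(5) = 306.

306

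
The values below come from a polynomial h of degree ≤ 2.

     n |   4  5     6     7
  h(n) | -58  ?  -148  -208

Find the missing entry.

The 3 known points determine the degree-2 polynomial uniquely.
Write h(n) = an^2 + bn + c. Substituting each data point gives a linear system:
  16a + 4b + c = -58
  36a + 6b + c = -148
  49a + 7b + c = -208
Solving the system yields a = -5, b = 5, c = 2.
So h(n) = -5n² + 5n + 2.
Then h(5) = -98.

-98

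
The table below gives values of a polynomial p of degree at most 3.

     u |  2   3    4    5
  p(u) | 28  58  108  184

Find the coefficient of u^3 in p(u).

Write p(u) = au^3 + bu^2 + cu + d. Substituting each data point gives a linear system:
  8a + 4b + 2c + d = 28
  27a + 9b + 3c + d = 58
  64a + 16b + 4c + d = 108
  125a + 25b + 5c + d = 184
Solving the system yields a = 1, b = 1, c = 6, d = 4.
So p(u) = u^3 + u^2 + 6u + 4.
The leading coefficient is 1.

1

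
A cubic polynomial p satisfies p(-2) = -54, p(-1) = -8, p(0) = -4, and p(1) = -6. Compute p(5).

Write p(t) = at^3 + bt^2 + ct + d. Substituting each data point gives a linear system:
  -8a + 4b - 2c + d = -54
  -a + b - c + d = -8
  d = -4
  a + b + c + d = -6
Solving the system yields a = 6, b = -3, c = -5, d = -4.
So p(t) = 6t³ - 3t² - 5t - 4.
Then p(5) = 646.

646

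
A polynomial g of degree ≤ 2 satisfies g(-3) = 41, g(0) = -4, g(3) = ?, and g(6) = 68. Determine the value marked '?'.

On equispaced nodes a degree-2 polynomial has vanishing third forward difference, so
  - g(-3) + 3·g(0) - 3·g(3) + g(6) = 0.
Substituting the known values and solving for g(3):
  -3·g(3) = -15
  g(3) = 5.

5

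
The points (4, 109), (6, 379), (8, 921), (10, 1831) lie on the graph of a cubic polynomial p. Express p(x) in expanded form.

p(x) = 2x^3 - 2x^2 + 3x + 1

Using the Lagrange interpolation formula with nodes 4, 6, 8, 10:
  L_0(x) = (x - 6)(x - 8)(x - 10) / -48
  L_1(x) = (x - 4)(x - 8)(x - 10) / 16
  L_2(x) = (x - 4)(x - 6)(x - 10) / -16
  L_3(x) = (x - 4)(x - 6)(x - 8) / 48
Then p(x) = 109·L_0(x) + 379·L_1(x) + 921·L_2(x) + 1831·L_3(x).
Expanding and collecting terms gives p(x) = 2x³ - 2x² + 3x + 1.
Check: p(4) = 109. ✓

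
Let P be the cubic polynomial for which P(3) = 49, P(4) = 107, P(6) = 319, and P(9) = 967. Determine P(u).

Write P(u) = au^3 + bu^2 + cu + d. Substituting each data point gives a linear system:
  27a + 9b + 3c + d = 49
  64a + 16b + 4c + d = 107
  216a + 36b + 6c + d = 319
  729a + 81b + 9c + d = 967
Solving the system yields a = 1, b = 3, c = 0, d = -5.
So P(u) = u³ + 3u² - 5.
Check: P(9) = 967. ✓

P(u) = u^3 + 3u^2 - 5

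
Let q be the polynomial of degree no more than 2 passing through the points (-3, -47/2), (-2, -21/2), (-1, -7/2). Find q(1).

-15/2

Write q(s) = as^2 + bs + c. Substituting each data point gives a linear system:
  9a - 3b + c = -47/2
  4a - 2b + c = -21/2
  a - b + c = -7/2
Solving the system yields a = -3, b = -2, c = -5/2.
So q(s) = -3s^2 - 2s - 5/2.
Then q(1) = -15/2.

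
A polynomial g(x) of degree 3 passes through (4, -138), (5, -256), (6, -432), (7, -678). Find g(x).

Write g(x) = ax^3 + bx^2 + cx + d. Substituting each data point gives a linear system:
  64a + 16b + 4c + d = -138
  125a + 25b + 5c + d = -256
  216a + 36b + 6c + d = -432
  343a + 49b + 7c + d = -678
Solving the system yields a = -2, b = 1, c = -5, d = -6.
So g(x) = -2x^3 + x^2 - 5x - 6.
Check: g(7) = -678. ✓

g(x) = -2x^3 + x^2 - 5x - 6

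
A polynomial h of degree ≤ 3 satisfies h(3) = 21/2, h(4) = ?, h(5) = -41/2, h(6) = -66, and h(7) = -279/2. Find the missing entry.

3

On equispaced nodes a degree-3 polynomial has vanishing fourth forward difference, so
  h(3) - 4·h(4) + 6·h(5) - 4·h(6) + h(7) = 0.
Substituting the known values and solving for h(4):
  -4·h(4) = -12
  h(4) = 3.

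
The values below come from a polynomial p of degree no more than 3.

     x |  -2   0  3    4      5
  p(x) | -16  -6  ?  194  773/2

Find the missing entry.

The 4 known points determine the degree-3 polynomial uniquely.
Write p(x) = ax^3 + bx^2 + cx + d. Substituting each data point gives a linear system:
  -8a + 4b - 2c + d = -16
  d = -6
  64a + 16b + 4c + d = 194
  125a + 25b + 5c + d = 773/2
Solving the system yields a = 3, b = 3/2, c = -4, d = -6.
So p(x) = 3x³ + (3/2)x² - 4x - 6.
Then p(3) = 153/2.

153/2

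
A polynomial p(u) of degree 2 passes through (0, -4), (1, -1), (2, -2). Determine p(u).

p(u) = -2u^2 + 5u - 4

Write p(u) = au^2 + bu + c. Substituting each data point gives a linear system:
  c = -4
  a + b + c = -1
  4a + 2b + c = -2
Solving the system yields a = -2, b = 5, c = -4.
So p(u) = -2u^2 + 5u - 4.
Check: p(2) = -2. ✓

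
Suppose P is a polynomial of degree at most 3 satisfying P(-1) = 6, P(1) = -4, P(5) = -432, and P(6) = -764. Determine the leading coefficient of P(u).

Write P(u) = au^3 + bu^2 + cu + d. Substituting each data point gives a linear system:
  -a + b - c + d = 6
  a + b + c + d = -4
  125a + 25b + 5c + d = -432
  216a + 36b + 6c + d = -764
Solving the system yields a = -4, b = 3, c = -1, d = -2.
So P(u) = -4u^3 + 3u^2 - u - 2.
The leading coefficient is -4.

-4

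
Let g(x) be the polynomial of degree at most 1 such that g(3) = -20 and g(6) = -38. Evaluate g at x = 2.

Using the Lagrange interpolation formula with nodes 3, 6:
  L_0(x) = (x - 6) / -3
  L_1(x) = (x - 3) / 3
Then g(x) = -20·L_0(x) - 38·L_1(x).
Expanding and collecting terms gives g(x) = -6x - 2.
Evaluating at x = 2: g(2) = -14.

-14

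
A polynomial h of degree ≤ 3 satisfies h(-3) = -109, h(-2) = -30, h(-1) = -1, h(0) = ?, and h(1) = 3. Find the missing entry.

2

On equispaced nodes a degree-3 polynomial has vanishing fourth forward difference, so
  h(-3) - 4·h(-2) + 6·h(-1) - 4·h(0) + h(1) = 0.
Substituting the known values and solving for h(0):
  -4·h(0) = -8
  h(0) = 2.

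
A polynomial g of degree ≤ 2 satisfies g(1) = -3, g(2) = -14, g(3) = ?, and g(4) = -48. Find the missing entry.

On equispaced nodes a degree-2 polynomial has vanishing third forward difference, so
  - g(1) + 3·g(2) - 3·g(3) + g(4) = 0.
Substituting the known values and solving for g(3):
  -3·g(3) = 87
  g(3) = -29.

-29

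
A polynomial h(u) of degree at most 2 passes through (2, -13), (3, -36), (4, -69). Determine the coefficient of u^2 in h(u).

-5

Write h(u) = au^2 + bu + c. Substituting each data point gives a linear system:
  4a + 2b + c = -13
  9a + 3b + c = -36
  16a + 4b + c = -69
Solving the system yields a = -5, b = 2, c = 3.
So h(u) = -5u² + 2u + 3.
The leading coefficient is -5.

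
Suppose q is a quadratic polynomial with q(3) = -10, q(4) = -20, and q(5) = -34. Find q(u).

Write q(u) = au^2 + bu + c. Substituting each data point gives a linear system:
  9a + 3b + c = -10
  16a + 4b + c = -20
  25a + 5b + c = -34
Solving the system yields a = -2, b = 4, c = -4.
So q(u) = -2u² + 4u - 4.
Check: q(5) = -34. ✓

q(u) = -2u^2 + 4u - 4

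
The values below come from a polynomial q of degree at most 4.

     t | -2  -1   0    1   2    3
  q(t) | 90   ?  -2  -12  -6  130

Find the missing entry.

6

On equispaced nodes a degree-4 polynomial has vanishing fifth forward difference, so
  - q(-2) + 5·q(-1) - 10·q(0) + 10·q(1) - 5·q(2) + q(3) = 0.
Substituting the known values and solving for q(-1):
  5·q(-1) = 30
  q(-1) = 6.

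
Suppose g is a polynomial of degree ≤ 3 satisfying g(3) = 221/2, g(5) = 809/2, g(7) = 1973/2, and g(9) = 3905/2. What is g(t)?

Write g(t) = at^3 + bt^2 + ct + d. Substituting each data point gives a linear system:
  27a + 9b + 3c + d = 221/2
  125a + 25b + 5c + d = 809/2
  343a + 49b + 7c + d = 1973/2
  729a + 81b + 9c + d = 3905/2
Solving the system yields a = 2, b = 6, c = 1, d = -1/2.
So g(t) = 2t^3 + 6t^2 + t - 1/2.
Check: g(5) = 809/2. ✓

g(t) = 2t^3 + 6t^2 + t - 1/2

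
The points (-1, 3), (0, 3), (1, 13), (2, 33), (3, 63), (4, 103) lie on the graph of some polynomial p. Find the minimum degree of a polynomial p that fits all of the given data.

Forward differences of the values at s = -1, 0, 1, 2, 3, 4:
  p  : 3  3  13  33  63  103
  Δ  : 0  10  20  30  40
  Δ^2: 10  10  10  10
  Δ^3: 0  0  0
  Δ^4: 0  0
  Δ^5: 0
The second differences are constant (10) and nonzero, while all higher differences vanish, so the minimal degree is 2.

2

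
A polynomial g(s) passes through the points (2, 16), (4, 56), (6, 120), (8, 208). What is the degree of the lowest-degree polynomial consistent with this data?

Forward differences of the values at s = 2, 4, 6, 8:
  g  : 16  56  120  208
  Δ  : 40  64  88
  Δ^2: 24  24
  Δ^3: 0
The second differences are constant (24) and nonzero, while all higher differences vanish, so the minimal degree is 2.

2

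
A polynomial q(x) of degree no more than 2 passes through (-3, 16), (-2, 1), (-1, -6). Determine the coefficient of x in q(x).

5

Write q(x) = ax^2 + bx + c. Substituting each data point gives a linear system:
  9a - 3b + c = 16
  4a - 2b + c = 1
  a - b + c = -6
Solving the system yields a = 4, b = 5, c = -5.
So q(x) = 4x^2 + 5x - 5.
The coefficient of x is 5.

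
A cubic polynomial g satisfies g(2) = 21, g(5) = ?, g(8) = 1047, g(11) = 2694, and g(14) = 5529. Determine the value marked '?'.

The 4 known points determine the degree-3 polynomial uniquely.
Write g(n) = an^3 + bn^2 + cn + d. Substituting each data point gives a linear system:
  8a + 4b + 2c + d = 21
  512a + 64b + 8c + d = 1047
  1331a + 121b + 11c + d = 2694
  2744a + 196b + 14c + d = 5529
Solving the system yields a = 2, b = 0, c = 3, d = -1.
So g(n) = 2n^3 + 3n - 1.
Then g(5) = 264.

264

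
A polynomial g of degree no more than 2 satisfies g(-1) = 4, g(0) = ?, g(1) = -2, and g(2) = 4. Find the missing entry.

On equispaced nodes a degree-2 polynomial has vanishing third forward difference, so
  - g(-1) + 3·g(0) - 3·g(1) + g(2) = 0.
Substituting the known values and solving for g(0):
  3·g(0) = -6
  g(0) = -2.

-2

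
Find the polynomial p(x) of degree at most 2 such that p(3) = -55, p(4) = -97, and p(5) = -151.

Write p(x) = ax^2 + bx + c. Substituting each data point gives a linear system:
  9a + 3b + c = -55
  16a + 4b + c = -97
  25a + 5b + c = -151
Solving the system yields a = -6, b = 0, c = -1.
So p(x) = -6x^2 - 1.
Check: p(3) = -55. ✓

p(x) = -6x^2 - 1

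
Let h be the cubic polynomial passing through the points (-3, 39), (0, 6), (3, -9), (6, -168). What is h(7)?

-281

Write h(x) = ax^3 + bx^2 + cx + d. Substituting each data point gives a linear system:
  -27a + 9b - 3c + d = 39
  d = 6
  27a + 9b + 3c + d = -9
  216a + 36b + 6c + d = -168
Solving the system yields a = -1, b = 1, c = 1, d = 6.
So h(x) = -x^3 + x^2 + x + 6.
Then h(7) = -281.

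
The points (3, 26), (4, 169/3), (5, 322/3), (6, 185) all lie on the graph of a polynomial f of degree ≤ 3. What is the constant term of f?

Write f(s) = as^3 + bs^2 + cs + d. Substituting each data point gives a linear system:
  27a + 9b + 3c + d = 26
  64a + 16b + 4c + d = 169/3
  125a + 25b + 5c + d = 322/3
  216a + 36b + 6c + d = 185
Solving the system yields a = 1, b = -5/3, c = 5, d = -1.
So f(s) = s^3 - (5/3)s^2 + 5s - 1.
The constant term is -1.

-1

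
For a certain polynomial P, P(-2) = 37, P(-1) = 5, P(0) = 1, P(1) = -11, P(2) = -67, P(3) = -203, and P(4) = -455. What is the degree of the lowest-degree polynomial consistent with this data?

Forward differences of the values at x = -2, -1, 0, 1, 2, 3, 4:
  P  : 37  5  1  -11  -67  -203  -455
  Δ  : -32  -4  -12  -56  -136  -252
  Δ^2: 28  -8  -44  -80  -116
  Δ^3: -36  -36  -36  -36
  Δ^4: 0  0  0
  Δ^5: 0  0
  Δ^6: 0
The third differences are constant (-36) and nonzero, while all higher differences vanish, so the minimal degree is 3.

3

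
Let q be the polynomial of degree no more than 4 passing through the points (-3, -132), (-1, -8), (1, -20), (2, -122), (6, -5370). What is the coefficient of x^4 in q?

-3

Write q(x) = ax^4 + bx^3 + cx^2 + dx + e. Substituting each data point gives a linear system:
  81a - 27b + 9c - 3d + e = -132
  a - b + c - d + e = -8
  a + b + c + d + e = -20
  16a + 8b + 4c + 2d + e = -122
  1296a + 216b + 36c + 6d + e = -5370
Solving the system yields a = -3, b = -6, c = -5, d = 0, e = -6.
So q(x) = -3x^4 - 6x^3 - 5x^2 - 6.
The leading coefficient is -3.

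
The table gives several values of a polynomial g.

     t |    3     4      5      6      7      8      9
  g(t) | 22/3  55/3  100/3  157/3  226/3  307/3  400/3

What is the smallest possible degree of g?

Forward differences of the values at t = 3, 4, 5, 6, 7, 8, 9:
  g  : 22/3  55/3  100/3  157/3  226/3  307/3  400/3
  Δ  : 11  15  19  23  27  31
  Δ^2: 4  4  4  4  4
  Δ^3: 0  0  0  0
  Δ^4: 0  0  0
  Δ^5: 0  0
  Δ^6: 0
The second differences are constant (4) and nonzero, while all higher differences vanish, so the minimal degree is 2.

2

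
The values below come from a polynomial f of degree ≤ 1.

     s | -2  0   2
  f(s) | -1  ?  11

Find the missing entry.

On equispaced nodes a degree-1 polynomial has vanishing second forward difference, so
  f(-2) - 2·f(0) + f(2) = 0.
Substituting the known values and solving for f(0):
  -2·f(0) = -10
  f(0) = 5.

5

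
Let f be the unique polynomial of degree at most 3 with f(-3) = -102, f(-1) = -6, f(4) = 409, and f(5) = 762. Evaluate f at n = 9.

Write f(n) = an^3 + bn^2 + cn + d. Substituting each data point gives a linear system:
  -27a + 9b - 3c + d = -102
  -a + b - c + d = -6
  64a + 16b + 4c + d = 409
  125a + 25b + 5c + d = 762
Solving the system yields a = 5, b = 5, c = 3, d = -3.
So f(n) = 5n³ + 5n² + 3n - 3.
Then f(9) = 4074.

4074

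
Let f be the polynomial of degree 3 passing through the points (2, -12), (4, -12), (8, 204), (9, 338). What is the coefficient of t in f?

2

Write f(t) = at^3 + bt^2 + ct + d. Substituting each data point gives a linear system:
  8a + 4b + 2c + d = -12
  64a + 16b + 4c + d = -12
  512a + 64b + 8c + d = 204
  729a + 81b + 9c + d = 338
Solving the system yields a = 1, b = -5, c = 2, d = -4.
So f(t) = t^3 - 5t^2 + 2t - 4.
The coefficient of t is 2.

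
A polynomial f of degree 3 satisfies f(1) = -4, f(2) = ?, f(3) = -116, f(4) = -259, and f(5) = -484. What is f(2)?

-37

On equispaced nodes a degree-3 polynomial has vanishing fourth forward difference, so
  f(1) - 4·f(2) + 6·f(3) - 4·f(4) + f(5) = 0.
Substituting the known values and solving for f(2):
  -4·f(2) = 148
  f(2) = -37.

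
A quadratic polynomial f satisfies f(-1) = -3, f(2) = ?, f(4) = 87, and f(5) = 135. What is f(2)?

The 3 known points determine the degree-2 polynomial uniquely.
Write f(t) = at^2 + bt + c. Substituting each data point gives a linear system:
  a - b + c = -3
  16a + 4b + c = 87
  25a + 5b + c = 135
Solving the system yields a = 5, b = 3, c = -5.
So f(t) = 5t^2 + 3t - 5.
Then f(2) = 21.

21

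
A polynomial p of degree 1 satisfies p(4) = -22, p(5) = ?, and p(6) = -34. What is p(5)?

-28

On equispaced nodes a degree-1 polynomial has vanishing second forward difference, so
  p(4) - 2·p(5) + p(6) = 0.
Substituting the known values and solving for p(5):
  -2·p(5) = 56
  p(5) = -28.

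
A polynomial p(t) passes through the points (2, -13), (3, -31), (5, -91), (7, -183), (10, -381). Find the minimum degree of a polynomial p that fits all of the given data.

Divided differences on the nodes 2, 3, 5, 7, 10:
  order 0: -13  -31  -91  -183  -381
  order 1: -18  -30  -46  -66
  order 2: -4  -4  -4
  order 3: 0  0
  order 4: 0
The order-2 divided differences are all -4 (nonzero) and every higher order vanishes, so the data lies on a polynomial of degree exactly 2.

2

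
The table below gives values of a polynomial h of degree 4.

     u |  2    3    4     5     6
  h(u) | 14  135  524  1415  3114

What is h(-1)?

-1

Write h(u) = au^4 + bu^3 + cu^2 + du + e. Substituting each data point gives a linear system:
  16a + 8b + 4c + 2d + e = 14
  81a + 27b + 9c + 3d + e = 135
  256a + 64b + 16c + 4d + e = 524
  625a + 125b + 25c + 5d + e = 1415
  1296a + 216b + 36c + 6d + e = 3114
Solving the system yields a = 3, b = -3, c = -4, d = 3, e = 0.
So h(u) = 3u^4 - 3u^3 - 4u^2 + 3u.
Then h(-1) = -1.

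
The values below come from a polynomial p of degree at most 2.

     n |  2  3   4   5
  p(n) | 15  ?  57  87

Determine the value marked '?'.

33

The 3 known points determine the degree-2 polynomial uniquely.
Write p(n) = an^2 + bn + c. Substituting each data point gives a linear system:
  4a + 2b + c = 15
  16a + 4b + c = 57
  25a + 5b + c = 87
Solving the system yields a = 3, b = 3, c = -3.
So p(n) = 3n^2 + 3n - 3.
Then p(3) = 33.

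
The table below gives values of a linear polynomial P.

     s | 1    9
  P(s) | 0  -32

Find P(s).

P(s) = -4s + 4

Write P(s) = as + b. Substituting each data point gives a linear system:
  a + b = 0
  9a + b = -32
Solving the system yields a = -4, b = 4.
So P(s) = -4s + 4.
Check: P(9) = -32. ✓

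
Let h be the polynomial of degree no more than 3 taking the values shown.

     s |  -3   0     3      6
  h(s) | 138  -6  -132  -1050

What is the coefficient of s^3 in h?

Write h(s) = as^3 + bs^2 + cs + d. Substituting each data point gives a linear system:
  -27a + 9b - 3c + d = 138
  d = -6
  27a + 9b + 3c + d = -132
  216a + 36b + 6c + d = -1050
Solving the system yields a = -5, b = 1, c = 0, d = -6.
So h(s) = -5s^3 + s^2 - 6.
The leading coefficient is -5.

-5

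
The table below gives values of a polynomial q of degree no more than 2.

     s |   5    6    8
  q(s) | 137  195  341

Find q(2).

Write q(s) = as^2 + bs + c. Substituting each data point gives a linear system:
  25a + 5b + c = 137
  36a + 6b + c = 195
  64a + 8b + c = 341
Solving the system yields a = 5, b = 3, c = -3.
So q(s) = 5s^2 + 3s - 3.
Then q(2) = 23.

23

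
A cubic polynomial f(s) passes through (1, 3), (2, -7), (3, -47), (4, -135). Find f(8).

-1327

Forward differences of the values at s = 1, 2, 3, 4:
  f  : 3  -7  -47  -135
  Δ  : -10  -40  -88
  Δ^2: -30  -48
  Δ^3: -18
The third differences are constant, confirming degree 3.
Interpolating (Newton forward form) and evaluating at s = 8 gives f(8) = -1327.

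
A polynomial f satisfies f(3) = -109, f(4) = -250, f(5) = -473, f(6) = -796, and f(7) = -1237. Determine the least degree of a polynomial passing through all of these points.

3

Forward differences of the values at t = 3, 4, 5, 6, 7:
  f  : -109  -250  -473  -796  -1237
  Δ  : -141  -223  -323  -441
  Δ^2: -82  -100  -118
  Δ^3: -18  -18
  Δ^4: 0
The third differences are constant (-18) and nonzero, while all higher differences vanish, so the minimal degree is 3.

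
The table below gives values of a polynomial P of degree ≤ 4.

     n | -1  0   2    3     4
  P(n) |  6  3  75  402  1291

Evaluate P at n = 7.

Write P(n) = an^4 + bn^3 + cn^2 + dn + e. Substituting each data point gives a linear system:
  a - b + c - d + e = 6
  e = 3
  16a + 8b + 4c + 2d + e = 75
  81a + 27b + 9c + 3d + e = 402
  256a + 64b + 16c + 4d + e = 1291
Solving the system yields a = 5, b = 1, c = -3, d = -2, e = 3.
So P(n) = 5n⁴ + n³ - 3n² - 2n + 3.
Then P(7) = 12190.

12190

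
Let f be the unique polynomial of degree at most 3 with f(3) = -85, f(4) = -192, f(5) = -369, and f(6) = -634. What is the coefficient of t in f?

Write f(t) = at^3 + bt^2 + ct + d. Substituting each data point gives a linear system:
  27a + 9b + 3c + d = -85
  64a + 16b + 4c + d = -192
  125a + 25b + 5c + d = -369
  216a + 36b + 6c + d = -634
Solving the system yields a = -3, b = 1, c = -3, d = -4.
So f(t) = -3t^3 + t^2 - 3t - 4.
The coefficient of t is -3.

-3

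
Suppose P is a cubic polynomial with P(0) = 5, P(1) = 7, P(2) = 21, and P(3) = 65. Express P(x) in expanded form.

P(x) = 3x^3 - 3x^2 + 2x + 5

Write P(x) = ax^3 + bx^2 + cx + d. Substituting each data point gives a linear system:
  d = 5
  a + b + c + d = 7
  8a + 4b + 2c + d = 21
  27a + 9b + 3c + d = 65
Solving the system yields a = 3, b = -3, c = 2, d = 5.
So P(x) = 3x^3 - 3x^2 + 2x + 5.
Check: P(2) = 21. ✓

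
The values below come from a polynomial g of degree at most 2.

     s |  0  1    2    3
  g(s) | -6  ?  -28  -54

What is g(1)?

The 3 known points determine the degree-2 polynomial uniquely.
Write g(s) = as^2 + bs + c. Substituting each data point gives a linear system:
  c = -6
  4a + 2b + c = -28
  9a + 3b + c = -54
Solving the system yields a = -5, b = -1, c = -6.
So g(s) = -5s² - s - 6.
Then g(1) = -12.

-12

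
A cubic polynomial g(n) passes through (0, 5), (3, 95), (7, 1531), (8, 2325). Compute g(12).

Write g(n) = an^3 + bn^2 + cn + d. Substituting each data point gives a linear system:
  d = 5
  27a + 9b + 3c + d = 95
  343a + 49b + 7c + d = 1531
  512a + 64b + 8c + d = 2325
Solving the system yields a = 5, b = -3, c = -6, d = 5.
So g(n) = 5n^3 - 3n^2 - 6n + 5.
Then g(12) = 8141.

8141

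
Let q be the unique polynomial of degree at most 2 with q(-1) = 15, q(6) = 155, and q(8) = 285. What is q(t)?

q(t) = 5t^2 - 5t + 5

Write q(t) = at^2 + bt + c. Substituting each data point gives a linear system:
  a - b + c = 15
  36a + 6b + c = 155
  64a + 8b + c = 285
Solving the system yields a = 5, b = -5, c = 5.
So q(t) = 5t^2 - 5t + 5.
Check: q(6) = 155. ✓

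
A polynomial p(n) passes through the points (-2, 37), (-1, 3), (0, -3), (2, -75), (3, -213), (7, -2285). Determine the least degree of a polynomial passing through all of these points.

3

Divided differences on the nodes -2, -1, 0, 2, 3, 7:
  order 0: 37  3  -3  -75  -213  -2285
  order 1: -34  -6  -36  -138  -518
  order 2: 14  -10  -34  -76
  order 3: -6  -6  -6
  order 4: 0  0
  order 5: 0
The order-3 divided differences are all -6 (nonzero) and every higher order vanishes, so the data lies on a polynomial of degree exactly 3.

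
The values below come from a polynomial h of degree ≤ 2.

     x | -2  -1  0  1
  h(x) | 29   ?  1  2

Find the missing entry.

On equispaced nodes a degree-2 polynomial has vanishing third forward difference, so
  - h(-2) + 3·h(-1) - 3·h(0) + h(1) = 0.
Substituting the known values and solving for h(-1):
  3·h(-1) = 30
  h(-1) = 10.

10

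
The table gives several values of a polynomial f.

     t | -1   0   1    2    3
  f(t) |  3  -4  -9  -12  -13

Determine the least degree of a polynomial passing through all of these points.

Forward differences of the values at t = -1, 0, 1, 2, 3:
  f  : 3  -4  -9  -12  -13
  Δ  : -7  -5  -3  -1
  Δ^2: 2  2  2
  Δ^3: 0  0
  Δ^4: 0
The second differences are constant (2) and nonzero, while all higher differences vanish, so the minimal degree is 2.

2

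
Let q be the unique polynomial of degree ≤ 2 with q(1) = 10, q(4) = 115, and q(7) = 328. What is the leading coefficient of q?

Write q(s) = as^2 + bs + c. Substituting each data point gives a linear system:
  a + b + c = 10
  16a + 4b + c = 115
  49a + 7b + c = 328
Solving the system yields a = 6, b = 5, c = -1.
So q(s) = 6s^2 + 5s - 1.
The leading coefficient is 6.

6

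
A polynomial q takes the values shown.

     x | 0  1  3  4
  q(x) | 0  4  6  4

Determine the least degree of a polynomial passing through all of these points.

2

Divided differences on the nodes 0, 1, 3, 4:
  order 0: 0  4  6  4
  order 1: 4  1  -2
  order 2: -1  -1
  order 3: 0
The order-2 divided differences are all -1 (nonzero) and every higher order vanishes, so the data lies on a polynomial of degree exactly 2.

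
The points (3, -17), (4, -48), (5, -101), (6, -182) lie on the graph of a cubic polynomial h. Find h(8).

-452

Forward differences of the values at u = 3, 4, 5, 6:
  h  : -17  -48  -101  -182
  Δ  : -31  -53  -81
  Δ^2: -22  -28
  Δ^3: -6
The third differences are constant, confirming degree 3.
Interpolating (Newton forward form) and evaluating at u = 8 gives h(8) = -452.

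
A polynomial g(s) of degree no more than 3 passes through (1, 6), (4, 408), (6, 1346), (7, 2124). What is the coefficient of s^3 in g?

Write g(s) = as^3 + bs^2 + cs + d. Substituting each data point gives a linear system:
  a + b + c + d = 6
  64a + 16b + 4c + d = 408
  216a + 36b + 6c + d = 1346
  343a + 49b + 7c + d = 2124
Solving the system yields a = 6, b = 1, c = 3, d = -4.
So g(s) = 6s^3 + s^2 + 3s - 4.
The leading coefficient is 6.

6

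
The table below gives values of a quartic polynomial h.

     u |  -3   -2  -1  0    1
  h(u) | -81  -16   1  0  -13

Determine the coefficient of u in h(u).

-6

Write h(u) = au^4 + bu^3 + cu^2 + du + e. Substituting each data point gives a linear system:
  81a - 27b + 9c - 3d + e = -81
  16a - 8b + 4c - 2d + e = -16
  a - b + c - d + e = 1
  e = 0
  a + b + c + d + e = -13
Solving the system yields a = -1, b = -1, c = -5, d = -6, e = 0.
So h(u) = -u^4 - u^3 - 5u^2 - 6u.
The coefficient of u is -6.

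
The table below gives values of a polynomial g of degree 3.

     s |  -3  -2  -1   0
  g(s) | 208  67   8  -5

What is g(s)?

g(s) = -6s^3 + 5s^2 - 2s - 5

Using the Lagrange interpolation formula with nodes -3, -2, -1, 0:
  L_0(s) = (s + 2)(s + 1)s / -6
  L_1(s) = (s + 3)(s + 1)s / 2
  L_2(s) = (s + 3)(s + 2)s / -2
  L_3(s) = (s + 3)(s + 2)(s + 1) / 6
Then g(s) = 208·L_0(s) + 67·L_1(s) + 8·L_2(s) - 5·L_3(s).
Expanding and collecting terms gives g(s) = -6s^3 + 5s^2 - 2s - 5.
Check: g(-3) = 208. ✓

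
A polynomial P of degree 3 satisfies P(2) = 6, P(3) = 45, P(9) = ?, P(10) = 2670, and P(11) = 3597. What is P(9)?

The 4 known points determine the degree-3 polynomial uniquely.
Write P(x) = ax^3 + bx^2 + cx + d. Substituting each data point gives a linear system:
  8a + 4b + 2c + d = 6
  27a + 9b + 3c + d = 45
  1000a + 100b + 10c + d = 2670
  1331a + 121b + 11c + d = 3597
Solving the system yields a = 3, b = -3, c = -3, d = 0.
So P(x) = 3x^3 - 3x^2 - 3x.
Then P(9) = 1917.

1917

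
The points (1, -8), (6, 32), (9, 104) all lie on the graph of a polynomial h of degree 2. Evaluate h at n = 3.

-4

Write h(n) = an^2 + bn + c. Substituting each data point gives a linear system:
  a + b + c = -8
  36a + 6b + c = 32
  81a + 9b + c = 104
Solving the system yields a = 2, b = -6, c = -4.
So h(n) = 2n^2 - 6n - 4.
Then h(3) = -4.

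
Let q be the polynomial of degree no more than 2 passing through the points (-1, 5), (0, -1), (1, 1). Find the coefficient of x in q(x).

-2

Write q(x) = ax^2 + bx + c. Substituting each data point gives a linear system:
  a - b + c = 5
  c = -1
  a + b + c = 1
Solving the system yields a = 4, b = -2, c = -1.
So q(x) = 4x^2 - 2x - 1.
The coefficient of x is -2.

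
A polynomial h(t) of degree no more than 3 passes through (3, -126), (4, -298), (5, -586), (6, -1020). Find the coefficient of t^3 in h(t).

Write h(t) = at^3 + bt^2 + ct + d. Substituting each data point gives a linear system:
  27a + 9b + 3c + d = -126
  64a + 16b + 4c + d = -298
  125a + 25b + 5c + d = -586
  216a + 36b + 6c + d = -1020
Solving the system yields a = -5, b = 2, c = -1, d = -6.
So h(t) = -5t³ + 2t² - t - 6.
The leading coefficient is -5.

-5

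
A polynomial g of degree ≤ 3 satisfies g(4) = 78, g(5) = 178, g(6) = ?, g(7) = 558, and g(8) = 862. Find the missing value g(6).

334

The 4 known points determine the degree-3 polynomial uniquely.
Write g(n) = an^3 + bn^2 + cn + d. Substituting each data point gives a linear system:
  64a + 16b + 4c + d = 78
  125a + 25b + 5c + d = 178
  343a + 49b + 7c + d = 558
  512a + 64b + 8c + d = 862
Solving the system yields a = 2, b = -2, c = -4, d = -2.
So g(n) = 2n³ - 2n² - 4n - 2.
Then g(6) = 334.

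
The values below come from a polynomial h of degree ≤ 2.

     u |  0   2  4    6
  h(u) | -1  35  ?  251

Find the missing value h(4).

On equispaced nodes a degree-2 polynomial has vanishing third forward difference, so
  - h(0) + 3·h(2) - 3·h(4) + h(6) = 0.
Substituting the known values and solving for h(4):
  -3·h(4) = -357
  h(4) = 119.

119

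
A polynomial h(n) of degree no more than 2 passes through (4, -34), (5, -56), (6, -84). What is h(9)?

-204

Using the Lagrange interpolation formula with nodes 4, 5, 6:
  L_0(n) = (n - 5)(n - 6) / 2
  L_1(n) = (n - 4)(n - 6) / -1
  L_2(n) = (n - 4)(n - 5) / 2
Then h(n) = -34·L_0(n) - 56·L_1(n) - 84·L_2(n).
Expanding and collecting terms gives h(n) = -3n² + 5n - 6.
Evaluating at n = 9: h(9) = -204.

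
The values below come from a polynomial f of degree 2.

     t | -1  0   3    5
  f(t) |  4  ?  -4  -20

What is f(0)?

The 3 known points determine the degree-2 polynomial uniquely.
Write f(t) = at^2 + bt + c. Substituting each data point gives a linear system:
  a - b + c = 4
  9a + 3b + c = -4
  25a + 5b + c = -20
Solving the system yields a = -1, b = 0, c = 5.
So f(t) = -t^2 + 5.
Then f(0) = 5.

5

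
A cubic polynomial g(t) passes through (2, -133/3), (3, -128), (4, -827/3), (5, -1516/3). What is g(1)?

Using the Lagrange interpolation formula with nodes 2, 3, 4, 5:
  L_0(t) = (t - 3)(t - 4)(t - 5) / -6
  L_1(t) = (t - 2)(t - 4)(t - 5) / 2
  L_2(t) = (t - 2)(t - 3)(t - 5) / -2
  L_3(t) = (t - 2)(t - 3)(t - 4) / 6
Then g(t) = -133/3·L_0(t) - 128·L_1(t) - 827/3·L_2(t) - 1516/3·L_3(t).
Expanding and collecting terms gives g(t) = -3t^3 - 5t^2 - (5/3)t + 3.
Evaluating at t = 1: g(1) = -20/3.

-20/3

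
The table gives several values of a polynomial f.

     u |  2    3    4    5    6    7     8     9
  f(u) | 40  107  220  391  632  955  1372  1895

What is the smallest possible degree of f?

Forward differences of the values at u = 2, 3, 4, 5, 6, 7, 8, 9:
  f  : 40  107  220  391  632  955  1372  1895
  Δ  : 67  113  171  241  323  417  523
  Δ^2: 46  58  70  82  94  106
  Δ^3: 12  12  12  12  12
  Δ^4: 0  0  0  0
  Δ^5: 0  0  0
  Δ^6: 0  0
  Δ^7: 0
The third differences are constant (12) and nonzero, while all higher differences vanish, so the minimal degree is 3.

3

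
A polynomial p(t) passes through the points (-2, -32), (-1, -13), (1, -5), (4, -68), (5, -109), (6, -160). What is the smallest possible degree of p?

2

Divided differences on the nodes -2, -1, 1, 4, 5, 6:
  order 0: -32  -13  -5  -68  -109  -160
  order 1: 19  4  -21  -41  -51
  order 2: -5  -5  -5  -5
  order 3: 0  0  0
  order 4: 0  0
  order 5: 0
The order-2 divided differences are all -5 (nonzero) and every higher order vanishes, so the data lies on a polynomial of degree exactly 2.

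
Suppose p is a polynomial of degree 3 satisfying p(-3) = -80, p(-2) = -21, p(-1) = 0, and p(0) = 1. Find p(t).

Write p(t) = at^3 + bt^2 + ct + d. Substituting each data point gives a linear system:
  -27a + 9b - 3c + d = -80
  -8a + 4b - 2c + d = -21
  -a + b - c + d = 0
  d = 1
Solving the system yields a = 3, b = -1, c = -3, d = 1.
So p(t) = 3t^3 - t^2 - 3t + 1.
Check: p(-3) = -80. ✓

p(t) = 3t^3 - t^2 - 3t + 1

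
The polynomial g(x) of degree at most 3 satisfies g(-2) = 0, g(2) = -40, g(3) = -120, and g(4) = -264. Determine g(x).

g(x) = -3x^3 - 5x^2 + 2x

Write g(x) = ax^3 + bx^2 + cx + d. Substituting each data point gives a linear system:
  -8a + 4b - 2c + d = 0
  8a + 4b + 2c + d = -40
  27a + 9b + 3c + d = -120
  64a + 16b + 4c + d = -264
Solving the system yields a = -3, b = -5, c = 2, d = 0.
So g(x) = -3x³ - 5x² + 2x.
Check: g(4) = -264. ✓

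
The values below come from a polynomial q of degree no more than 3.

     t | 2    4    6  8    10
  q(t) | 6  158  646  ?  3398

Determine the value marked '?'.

1662

The 4 known points determine the degree-3 polynomial uniquely.
Write q(t) = at^3 + bt^2 + ct + d. Substituting each data point gives a linear system:
  8a + 4b + 2c + d = 6
  64a + 16b + 4c + d = 158
  216a + 36b + 6c + d = 646
  1000a + 100b + 10c + d = 3398
Solving the system yields a = 4, b = -6, c = 0, d = -2.
So q(t) = 4t^3 - 6t^2 - 2.
Then q(8) = 1662.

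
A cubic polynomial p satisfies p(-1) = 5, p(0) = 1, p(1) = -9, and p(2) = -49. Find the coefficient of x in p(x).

-3

Write p(x) = ax^3 + bx^2 + cx + d. Substituting each data point gives a linear system:
  -a + b - c + d = 5
  d = 1
  a + b + c + d = -9
  8a + 4b + 2c + d = -49
Solving the system yields a = -4, b = -3, c = -3, d = 1.
So p(x) = -4x^3 - 3x^2 - 3x + 1.
The coefficient of x is -3.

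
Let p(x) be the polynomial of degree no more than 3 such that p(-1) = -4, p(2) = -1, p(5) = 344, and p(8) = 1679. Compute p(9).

Forward differences of the values at x = -1, 2, 5, 8:
  p  : -4  -1  344  1679
  Δ  : 3  345  1335
  Δ^2: 342  990
  Δ^3: 648
The third differences are constant, confirming degree 3.
Interpolating (Newton forward form) and evaluating at x = 9 gives p(9) = 2456.

2456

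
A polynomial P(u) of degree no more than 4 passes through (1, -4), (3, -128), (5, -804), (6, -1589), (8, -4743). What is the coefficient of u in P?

Write P(u) = au^4 + bu^3 + cu^2 + du + e. Substituting each data point gives a linear system:
  a + b + c + d + e = -4
  81a + 27b + 9c + 3d + e = -128
  625a + 125b + 25c + 5d + e = -804
  1296a + 216b + 36c + 6d + e = -1589
  4096a + 512b + 64c + 8d + e = -4743
Solving the system yields a = -1, b = -1, c = -2, d = -1, e = 1.
So P(u) = -u⁴ - u³ - 2u² - u + 1.
The coefficient of u is -1.

-1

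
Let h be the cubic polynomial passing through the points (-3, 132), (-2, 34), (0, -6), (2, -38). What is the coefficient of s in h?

Write h(s) = as^3 + bs^2 + cs + d. Substituting each data point gives a linear system:
  -27a + 9b - 3c + d = 132
  -8a + 4b - 2c + d = 34
  d = -6
  8a + 4b + 2c + d = -38
Solving the system yields a = -5, b = 1, c = 2, d = -6.
So h(s) = -5s³ + s² + 2s - 6.
The coefficient of s is 2.

2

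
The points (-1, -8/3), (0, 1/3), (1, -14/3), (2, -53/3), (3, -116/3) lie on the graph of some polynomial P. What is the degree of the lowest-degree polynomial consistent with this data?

2

Forward differences of the values at u = -1, 0, 1, 2, 3:
  P  : -8/3  1/3  -14/3  -53/3  -116/3
  Δ  : 3  -5  -13  -21
  Δ^2: -8  -8  -8
  Δ^3: 0  0
  Δ^4: 0
The second differences are constant (-8) and nonzero, while all higher differences vanish, so the minimal degree is 2.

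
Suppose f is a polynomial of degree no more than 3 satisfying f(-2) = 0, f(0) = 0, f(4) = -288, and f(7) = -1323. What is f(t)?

f(t) = -3t^3 - 6t^2

Using the Lagrange interpolation formula with nodes -2, 0, 4, 7:
  L_0(t) = t(t - 4)(t - 7) / -108
  L_1(t) = (t + 2)(t - 4)(t - 7) / 56
  L_2(t) = (t + 2)t(t - 7) / -72
  L_3(t) = (t + 2)t(t - 4) / 189
Then f(t) = 0·L_0(t) + 0·L_1(t) - 288·L_2(t) - 1323·L_3(t).
Expanding and collecting terms gives f(t) = -3t^3 - 6t^2.
Check: f(4) = -288. ✓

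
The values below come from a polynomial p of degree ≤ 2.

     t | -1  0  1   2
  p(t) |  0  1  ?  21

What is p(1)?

On equispaced nodes a degree-2 polynomial has vanishing third forward difference, so
  - p(-1) + 3·p(0) - 3·p(1) + p(2) = 0.
Substituting the known values and solving for p(1):
  -3·p(1) = -24
  p(1) = 8.

8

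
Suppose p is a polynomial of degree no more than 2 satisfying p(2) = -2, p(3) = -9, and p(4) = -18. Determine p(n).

Write p(n) = an^2 + bn + c. Substituting each data point gives a linear system:
  4a + 2b + c = -2
  9a + 3b + c = -9
  16a + 4b + c = -18
Solving the system yields a = -1, b = -2, c = 6.
So p(n) = -n^2 - 2n + 6.
Check: p(4) = -18. ✓

p(n) = -n^2 - 2n + 6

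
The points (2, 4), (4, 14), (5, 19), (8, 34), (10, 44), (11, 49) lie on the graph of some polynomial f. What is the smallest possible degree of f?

1

Divided differences on the nodes 2, 4, 5, 8, 10, 11:
  order 0: 4  14  19  34  44  49
  order 1: 5  5  5  5  5
  order 2: 0  0  0  0
  order 3: 0  0  0
  order 4: 0  0
  order 5: 0
The order-1 divided differences are all 5 (nonzero) and every higher order vanishes, so the data lies on a polynomial of degree exactly 1.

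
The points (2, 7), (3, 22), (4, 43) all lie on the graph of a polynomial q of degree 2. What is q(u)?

Write q(u) = au^2 + bu + c. Substituting each data point gives a linear system:
  4a + 2b + c = 7
  9a + 3b + c = 22
  16a + 4b + c = 43
Solving the system yields a = 3, b = 0, c = -5.
So q(u) = 3u^2 - 5.
Check: q(3) = 22. ✓

q(u) = 3u^2 - 5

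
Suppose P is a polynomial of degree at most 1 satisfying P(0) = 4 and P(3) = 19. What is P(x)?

P(x) = 5x + 4

Write P(x) = ax + b. Substituting each data point gives a linear system:
  b = 4
  3a + b = 19
Solving the system yields a = 5, b = 4.
So P(x) = 5x + 4.
Check: P(3) = 19. ✓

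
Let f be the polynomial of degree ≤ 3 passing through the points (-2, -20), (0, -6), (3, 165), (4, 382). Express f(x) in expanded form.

Using the Lagrange interpolation formula with nodes -2, 0, 3, 4:
  L_0(x) = x(x - 3)(x - 4) / -60
  L_1(x) = (x + 2)(x - 3)(x - 4) / 24
  L_2(x) = (x + 2)x(x - 4) / -15
  L_3(x) = (x + 2)x(x - 3) / 24
Then f(x) = -20·L_0(x) - 6·L_1(x) + 165·L_2(x) + 382·L_3(x).
Expanding and collecting terms gives f(x) = 5x^3 + 5x^2 - 3x - 6.
Check: f(3) = 165. ✓

f(x) = 5x^3 + 5x^2 - 3x - 6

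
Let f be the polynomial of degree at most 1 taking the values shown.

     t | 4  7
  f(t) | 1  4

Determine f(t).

f(t) = t - 3

Using the Lagrange interpolation formula with nodes 4, 7:
  L_0(t) = (t - 7) / -3
  L_1(t) = (t - 4) / 3
Then f(t) = 1·L_0(t) + 4·L_1(t).
Expanding and collecting terms gives f(t) = t - 3.
Check: f(4) = 1. ✓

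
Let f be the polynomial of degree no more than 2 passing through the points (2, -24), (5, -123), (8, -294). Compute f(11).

-537

Write f(n) = an^2 + bn + c. Substituting each data point gives a linear system:
  4a + 2b + c = -24
  25a + 5b + c = -123
  64a + 8b + c = -294
Solving the system yields a = -4, b = -5, c = 2.
So f(n) = -4n^2 - 5n + 2.
Then f(11) = -537.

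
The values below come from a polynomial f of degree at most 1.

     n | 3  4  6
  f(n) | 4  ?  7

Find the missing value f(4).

The 2 known points determine the degree-1 polynomial uniquely.
Write f(n) = an + b. Substituting each data point gives a linear system:
  3a + b = 4
  6a + b = 7
Solving the system yields a = 1, b = 1.
So f(n) = n + 1.
Then f(4) = 5.

5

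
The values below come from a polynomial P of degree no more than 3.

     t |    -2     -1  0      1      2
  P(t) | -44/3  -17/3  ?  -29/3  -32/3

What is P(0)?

-6

On equispaced nodes a degree-3 polynomial has vanishing fourth forward difference, so
  P(-2) - 4·P(-1) + 6·P(0) - 4·P(1) + P(2) = 0.
Substituting the known values and solving for P(0):
  6·P(0) = -36
  P(0) = -6.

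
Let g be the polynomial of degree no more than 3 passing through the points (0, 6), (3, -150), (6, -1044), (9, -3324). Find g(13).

Using the Lagrange interpolation formula with nodes 0, 3, 6, 9:
  L_0(t) = (t - 3)(t - 6)(t - 9) / -162
  L_1(t) = t(t - 6)(t - 9) / 54
  L_2(t) = t(t - 3)(t - 9) / -54
  L_3(t) = t(t - 3)(t - 6) / 162
Then g(t) = 6·L_0(t) - 150·L_1(t) - 1044·L_2(t) - 3324·L_3(t).
Expanding and collecting terms gives g(t) = -4t^3 - 5t^2 - t + 6.
Evaluating at t = 13: g(13) = -9640.

-9640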